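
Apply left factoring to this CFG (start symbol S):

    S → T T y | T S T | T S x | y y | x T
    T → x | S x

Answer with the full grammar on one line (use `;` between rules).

S has alternatives sharing prefix 'T': factor to S → T S' with S' → T y | S T | S x.
S' has alternatives sharing prefix 'S': factor to S' → S S'' with S'' → T | x.

S → y y | x T | T S'; T → x | S x; S' → T y | S S''; S'' → T | x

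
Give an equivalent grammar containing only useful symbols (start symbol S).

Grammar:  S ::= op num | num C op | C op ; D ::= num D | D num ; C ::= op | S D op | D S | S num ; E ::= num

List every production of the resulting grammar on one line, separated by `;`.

Generating nonterminals: {C, E, S}.
Reachable from S after that: {C, S}.
Removed useless symbols: {D, E} and every production mentioning them.

S ::= op num | num C op | C op; C ::= op | S num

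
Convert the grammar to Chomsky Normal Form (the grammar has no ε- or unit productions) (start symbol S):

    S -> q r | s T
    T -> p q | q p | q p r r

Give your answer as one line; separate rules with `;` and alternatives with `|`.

Introduce a nonterminal for each terminal appearing in a rule of length ≥ 2: X1 → q, X2 → r, X3 → s, X4 → p.
Binarize each right-hand side of length ≥ 3 by chaining fresh nonterminals (Y1, Y2, …): affected rules were T → X1 X4 X2 X2.

S -> X1 X2 | X3 T; T -> X4 X1 | X1 X4 | X1 Y1; X1 -> q; X2 -> r; X3 -> s; X4 -> p; Y1 -> X4 Y2; Y2 -> X2 X2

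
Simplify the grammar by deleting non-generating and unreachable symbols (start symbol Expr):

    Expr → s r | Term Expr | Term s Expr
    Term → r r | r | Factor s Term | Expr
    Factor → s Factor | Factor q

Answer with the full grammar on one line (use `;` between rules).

Expr → s r | Term Expr | Term s Expr; Term → r r | r | Expr

Generating nonterminals: {Expr, Term}.
Reachable from Expr after that: {Expr, Term}.
Removed useless symbols: {Factor} and every production mentioning them.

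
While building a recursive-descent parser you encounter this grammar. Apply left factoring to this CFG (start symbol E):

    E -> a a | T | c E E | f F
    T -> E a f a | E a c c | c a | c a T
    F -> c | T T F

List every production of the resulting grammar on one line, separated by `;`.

T has alternatives sharing prefix 'E a': factor to T → E a T' with T' → f a | c c.
T has alternatives sharing prefix 'c a': factor to T → c a T'' with T'' → ε | T.

E -> a a | T | c E E | f F; T -> E a T' | c a T''; F -> c | T T F; T' -> f a | c c; T'' -> ε | T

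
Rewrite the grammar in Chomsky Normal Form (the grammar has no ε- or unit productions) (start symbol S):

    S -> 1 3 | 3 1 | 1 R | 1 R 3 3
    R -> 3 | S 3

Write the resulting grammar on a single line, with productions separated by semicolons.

S -> X1 X2 | X2 X1 | X1 R | X1 Y1; R -> 3 | S X2; X1 -> 1; X2 -> 3; Y1 -> R Y2; Y2 -> X2 X2

Introduce a nonterminal for each terminal appearing in a rule of length ≥ 2: X1 → 1, X2 → 3.
Binarize each right-hand side of length ≥ 3 by chaining fresh nonterminals (Y1, Y2, …): affected rules were S → X1 R X2 X2.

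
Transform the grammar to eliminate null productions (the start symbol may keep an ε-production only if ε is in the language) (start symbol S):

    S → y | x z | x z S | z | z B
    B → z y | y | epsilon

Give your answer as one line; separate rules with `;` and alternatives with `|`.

The nullable symbols are {B}.
ε ∉ L(G), so no ε-production is kept.

S → y | x z | x z S | z | z B; B → z y | y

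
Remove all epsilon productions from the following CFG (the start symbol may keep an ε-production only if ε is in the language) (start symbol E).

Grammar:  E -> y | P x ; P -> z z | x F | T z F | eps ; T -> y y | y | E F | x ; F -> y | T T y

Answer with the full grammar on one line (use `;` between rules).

Nullable nonterminals: {P}.
ε ∉ L(G), so no ε-production is kept.
For each production, add variants omitting each subset of nullable occurrences: E → P x gives P x | x.

E -> y | P x | x; P -> z z | x F | T z F; T -> y y | y | E F | x; F -> y | T T y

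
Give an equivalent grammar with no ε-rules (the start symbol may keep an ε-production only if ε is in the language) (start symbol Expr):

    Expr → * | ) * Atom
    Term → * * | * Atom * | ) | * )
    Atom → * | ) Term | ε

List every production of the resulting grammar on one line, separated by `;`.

Expr → * | ) * Atom | ) *; Term → * * | * Atom * | ) | * ); Atom → * | ) Term

The nullable symbols are {Atom}.
ε ∉ L(G), so no ε-production is kept.
Expand every rule over subsets of its nullable positions: Expr → ) * Atom gives ) * Atom | ) *.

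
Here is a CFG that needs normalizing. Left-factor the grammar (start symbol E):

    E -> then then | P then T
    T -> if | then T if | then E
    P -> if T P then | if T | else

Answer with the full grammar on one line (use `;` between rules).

T has alternatives sharing prefix 'then': factor to T → then T' with T' → T if | E.
P has alternatives sharing prefix 'if T': factor to P → if T P' with P' → P then | ε.

E -> then then | P then T; T -> if | then T'; P -> else | if T P'; T' -> T if | E; P' -> P then | ε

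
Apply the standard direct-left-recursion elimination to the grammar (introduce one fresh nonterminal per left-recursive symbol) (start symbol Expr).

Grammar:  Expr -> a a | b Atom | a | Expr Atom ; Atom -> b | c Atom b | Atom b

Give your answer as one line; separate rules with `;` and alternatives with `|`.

Expr -> a a Expr1 | b Atom Expr1 | a Expr1; Atom -> b Atom1 | c Atom b Atom1; Expr1 -> Atom Expr1 | ε; Atom1 -> b Atom1 | ε

Directly left-recursive nonterminals: Expr, Atom.
For Expr: α = {Atom}, β = {a a, b Atom, a}. Rewrite as Expr → β Expr1 and Expr1 → α Expr1 | ε.
For Atom: α = {b}, β = {b, c Atom b}. Rewrite as Atom → β Atom1 and Atom1 → α Atom1 | ε.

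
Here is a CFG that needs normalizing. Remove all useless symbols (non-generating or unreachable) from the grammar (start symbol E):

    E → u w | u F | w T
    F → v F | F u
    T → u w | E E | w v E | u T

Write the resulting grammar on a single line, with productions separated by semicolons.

Generating nonterminals: {E, T}.
Reachable from E after that: {E, T}.
Removed useless symbols: {F} and every production mentioning them.

E → u w | w T; T → u w | E E | w v E | u T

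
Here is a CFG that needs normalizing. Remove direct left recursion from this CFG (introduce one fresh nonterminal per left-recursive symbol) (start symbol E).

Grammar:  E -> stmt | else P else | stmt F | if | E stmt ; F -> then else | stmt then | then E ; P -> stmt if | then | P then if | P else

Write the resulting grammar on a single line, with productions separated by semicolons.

E, P are directly left-recursive.
For E: α = {stmt}, β = {stmt, else P else, stmt F, if}. Rewrite as E → β E' and E' → α E' | ε.
For P: α = {then if, else}, β = {stmt if, then}. Rewrite as P → β P' and P' → α P' | ε.

E -> stmt E' | else P else E' | stmt F E' | if E'; F -> then else | stmt then | then E; P -> stmt if P' | then P'; E' -> stmt E' | epsilon; P' -> then if P' | else P' | epsilon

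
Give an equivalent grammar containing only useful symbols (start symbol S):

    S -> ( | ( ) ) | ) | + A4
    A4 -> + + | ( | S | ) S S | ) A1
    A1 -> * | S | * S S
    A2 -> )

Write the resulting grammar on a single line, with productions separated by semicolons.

Generating nonterminals: {A1, A2, A4, S}.
Reachable from S after that: {A1, A4, S}.
Removed useless symbols: {A2} and every production mentioning them.

S -> ( | ( ) ) | ) | + A4; A4 -> + + | ( | S | ) S S | ) A1; A1 -> * | S | * S S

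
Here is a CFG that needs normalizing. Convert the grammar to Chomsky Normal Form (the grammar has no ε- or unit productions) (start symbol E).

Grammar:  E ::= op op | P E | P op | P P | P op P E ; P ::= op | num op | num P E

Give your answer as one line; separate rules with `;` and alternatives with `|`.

Introduce a nonterminal for each terminal appearing in a rule of length ≥ 2: X1 → op, X2 → num.
Binarize each right-hand side of length ≥ 3 by chaining fresh nonterminals (Y1, Y2, …): affected rules were E → P X1 P E; P → X2 P E.

E ::= X1 X1 | P E | P X1 | P P | P Y1; P ::= op | X2 X1 | X2 Y3; X1 ::= op; X2 ::= num; Y1 ::= X1 Y2; Y2 ::= P E; Y3 ::= P E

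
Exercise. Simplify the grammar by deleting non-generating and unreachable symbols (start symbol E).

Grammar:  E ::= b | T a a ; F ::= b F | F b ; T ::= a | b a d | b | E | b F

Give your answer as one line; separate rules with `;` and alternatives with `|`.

E ::= b | T a a; T ::= a | b a d | b | E

Generating nonterminals: {E, T}.
Reachable from E after that: {E, T}.
Removed useless symbols: {F} and every production mentioning them.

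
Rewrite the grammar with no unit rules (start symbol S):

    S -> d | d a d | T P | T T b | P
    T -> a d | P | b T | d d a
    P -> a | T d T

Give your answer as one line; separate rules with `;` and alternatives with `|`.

S -> d | d a d | T P | T T b | a | T d T; T -> a | T d T | a d | b T | d d a; P -> a | T d T

Unit pairs: S ⇒* {P}; T ⇒* {P}.
For each unit pair (A, B), copy every non-unit production of B to A, then drop all unit productions.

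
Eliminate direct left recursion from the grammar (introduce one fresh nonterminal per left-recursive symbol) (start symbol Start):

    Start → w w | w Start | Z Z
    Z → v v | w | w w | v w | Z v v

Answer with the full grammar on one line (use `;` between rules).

Start → w w | w Start | Z Z; Z → v v Z1 | w Z1 | w w Z1 | v w Z1; Z1 → v v Z1 | ε

Z is directly left-recursive.
For Z: α = {v v}, β = {v v, w, w w, v w}. Rewrite as Z → β Z1 and Z1 → α Z1 | ε.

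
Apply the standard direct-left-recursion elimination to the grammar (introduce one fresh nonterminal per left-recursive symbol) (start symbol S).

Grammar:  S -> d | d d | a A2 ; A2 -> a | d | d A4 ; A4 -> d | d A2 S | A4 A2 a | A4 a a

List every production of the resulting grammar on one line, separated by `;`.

A4 is directly left-recursive.
For A4: α = {A2 a, a a}, β = {d, d A2 S}. Rewrite as A4 → β A4' and A4' → α A4' | ε.

S -> d | d d | a A2; A2 -> a | d | d A4; A4 -> d A4' | d A2 S A4'; A4' -> A2 a A4' | a a A4' | epsilon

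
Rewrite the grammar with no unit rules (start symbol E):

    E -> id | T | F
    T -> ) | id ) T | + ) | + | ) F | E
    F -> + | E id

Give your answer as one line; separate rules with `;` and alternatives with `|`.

Unit pairs: E ⇒* {F, T}; T ⇒* {E, F}.
Replace each nonterminal's rules with the union of the non-unit rules of every nonterminal it unit-derives.

E -> id | + | E id | ) | id ) T | + ) | ) F; T -> id | + | E id | ) | id ) T | + ) | ) F; F -> + | E id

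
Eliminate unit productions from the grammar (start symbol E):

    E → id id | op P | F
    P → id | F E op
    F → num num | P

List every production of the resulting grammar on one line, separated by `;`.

E → id id | op P | num num | id | F E op; P → id | F E op; F → num num | id | F E op

Unit pairs: E ⇒* {F, P}; F ⇒* {P}.
Replace each nonterminal's rules with the union of the non-unit rules of every nonterminal it unit-derives.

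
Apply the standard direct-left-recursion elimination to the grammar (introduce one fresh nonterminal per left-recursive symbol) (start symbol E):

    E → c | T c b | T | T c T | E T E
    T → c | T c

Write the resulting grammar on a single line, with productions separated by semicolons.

E → c E' | T c b E' | T E' | T c T E'; T → c T'; E' → T E E' | ε; T' → c T' | ε

Directly left-recursive nonterminals: E, T.
For E: α = {T E}, β = {c, T c b, T, T c T}. Rewrite as E → β E' and E' → α E' | ε.
For T: α = {c}, β = {c}. Rewrite as T → β T' and T' → α T' | ε.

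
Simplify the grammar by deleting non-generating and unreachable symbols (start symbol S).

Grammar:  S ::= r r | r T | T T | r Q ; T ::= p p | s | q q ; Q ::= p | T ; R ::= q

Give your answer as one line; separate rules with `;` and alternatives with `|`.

S ::= r r | r T | T T | r Q; T ::= p p | s | q q; Q ::= p | T

Generating nonterminals: {Q, R, S, T}.
Reachable from S after that: {Q, S, T}.
Removed useless symbols: {R} and every production mentioning them.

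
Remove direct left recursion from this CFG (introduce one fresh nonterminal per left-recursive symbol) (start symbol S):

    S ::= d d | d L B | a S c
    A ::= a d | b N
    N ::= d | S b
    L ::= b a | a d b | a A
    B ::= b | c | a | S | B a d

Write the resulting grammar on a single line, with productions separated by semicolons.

S ::= d d | d L B | a S c; A ::= a d | b N; N ::= d | S b; L ::= b a | a d b | a A; B ::= b B' | c B' | a B' | S B'; B' ::= a d B' | eps

Left recursion appears on B.
For B: α = {a d}, β = {b, c, a, S}. Rewrite as B → β B' and B' → α B' | ε.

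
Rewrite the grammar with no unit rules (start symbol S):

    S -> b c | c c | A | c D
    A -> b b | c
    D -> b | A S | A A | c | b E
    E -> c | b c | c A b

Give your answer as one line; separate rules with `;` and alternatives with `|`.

Unit pairs: S ⇒* {A}.
For each unit pair (A, B), copy every non-unit production of B to A, then drop all unit productions.

S -> b c | c c | c D | b b | c; A -> b b | c; D -> b | A S | A A | c | b E; E -> c | b c | c A b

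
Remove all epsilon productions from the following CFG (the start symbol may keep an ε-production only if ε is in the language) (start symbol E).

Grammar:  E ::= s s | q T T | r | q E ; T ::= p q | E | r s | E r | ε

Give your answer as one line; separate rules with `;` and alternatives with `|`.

Nullable nonterminals: {T}.
ε ∉ L(G), so no ε-production is kept.
For each production, add variants omitting each subset of nullable occurrences: E → q T T gives q T T | q T | q.

E ::= s s | q T T | q T | q | r | q E; T ::= p q | E | r s | E r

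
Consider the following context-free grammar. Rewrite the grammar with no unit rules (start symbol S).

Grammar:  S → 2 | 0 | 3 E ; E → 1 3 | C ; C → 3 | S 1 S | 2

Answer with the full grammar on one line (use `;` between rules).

S → 2 | 0 | 3 E; E → 1 3 | 3 | S 1 S | 2; C → 3 | S 1 S | 2

Unit pairs: E ⇒* {C}.
For each unit pair (A, B), copy every non-unit production of B to A, then drop all unit productions.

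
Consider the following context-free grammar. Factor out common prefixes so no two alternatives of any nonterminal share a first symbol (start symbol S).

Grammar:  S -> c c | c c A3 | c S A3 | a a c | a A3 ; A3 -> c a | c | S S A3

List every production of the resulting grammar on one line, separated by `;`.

S -> c S' | a S''; A3 -> S S A3 | c A3'; S' -> S A3 | c S'''; S'' -> a c | A3; A3' -> a | ε; S''' -> ε | A3

S has alternatives sharing prefix 'c': factor to S → c S' with S' → c | c A3 | S A3.
S has alternatives sharing prefix 'a': factor to S → a S'' with S'' → a c | A3.
A3 has alternatives sharing prefix 'c': factor to A3 → c A3' with A3' → a | ε.
S' has alternatives sharing prefix 'c': factor to S' → c S''' with S''' → ε | A3.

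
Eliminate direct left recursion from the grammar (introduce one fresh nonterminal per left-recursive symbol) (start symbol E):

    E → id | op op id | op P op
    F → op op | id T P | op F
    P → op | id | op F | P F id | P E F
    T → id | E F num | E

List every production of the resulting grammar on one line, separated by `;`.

P is directly left-recursive.
For P: α = {F id, E F}, β = {op, id, op F}. Rewrite as P → β P' and P' → α P' | ε.

E → id | op op id | op P op; F → op op | id T P | op F; P → op P' | id P' | op F P'; T → id | E F num | E; P' → F id P' | E F P' | ε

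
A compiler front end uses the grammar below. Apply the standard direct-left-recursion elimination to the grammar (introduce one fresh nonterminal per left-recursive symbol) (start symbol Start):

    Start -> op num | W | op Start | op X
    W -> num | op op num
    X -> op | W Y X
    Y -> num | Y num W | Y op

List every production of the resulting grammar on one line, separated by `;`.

Y is directly left-recursive.
For Y: α = {num W, op}, β = {num}. Rewrite as Y → β Y1 and Y1 → α Y1 | ε.

Start -> op num | W | op Start | op X; W -> num | op op num; X -> op | W Y X; Y -> num Y1; Y1 -> num W Y1 | op Y1 | ε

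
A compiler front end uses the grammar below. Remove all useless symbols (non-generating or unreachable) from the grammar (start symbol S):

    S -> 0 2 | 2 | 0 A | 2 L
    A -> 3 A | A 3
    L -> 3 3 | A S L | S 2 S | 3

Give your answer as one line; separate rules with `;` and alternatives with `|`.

S -> 0 2 | 2 | 2 L; L -> 3 3 | S 2 S | 3

Generating nonterminals: {L, S}.
Reachable from S after that: {L, S}.
Removed useless symbols: {A} and every production mentioning them.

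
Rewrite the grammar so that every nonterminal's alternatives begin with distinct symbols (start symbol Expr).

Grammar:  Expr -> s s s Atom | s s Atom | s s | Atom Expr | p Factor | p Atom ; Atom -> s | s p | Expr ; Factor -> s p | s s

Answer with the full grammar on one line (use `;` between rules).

Expr has alternatives sharing prefix 's s': factor to Expr → s s Expr1 with Expr1 → s Atom | Atom | ε.
Expr has alternatives sharing prefix 'p': factor to Expr → p Expr2 with Expr2 → Factor | Atom.
Atom has alternatives sharing prefix 's': factor to Atom → s Atom1 with Atom1 → ε | p.
Factor has alternatives sharing prefix 's': factor to Factor → s Factor1 with Factor1 → p | s.

Expr -> Atom Expr | s s Expr1 | p Expr2; Atom -> Expr | s Atom1; Factor -> s Factor1; Expr1 -> s Atom | Atom | ε; Expr2 -> Factor | Atom; Atom1 -> ε | p; Factor1 -> p | s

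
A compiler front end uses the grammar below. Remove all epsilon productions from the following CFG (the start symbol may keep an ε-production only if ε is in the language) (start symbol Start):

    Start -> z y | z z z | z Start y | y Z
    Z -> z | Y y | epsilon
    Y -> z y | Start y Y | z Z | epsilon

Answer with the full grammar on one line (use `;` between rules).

The nullable symbols are {Y, Z}.
ε ∉ L(G), so no ε-production is kept.
For each production, add variants omitting each subset of nullable occurrences: Start → y Z gives y Z | y. Z → Y y gives Y y | y. Y → Start y Y gives Start y Y | Start y. Y → z Z gives z Z | z.

Start -> z y | z z z | z Start y | y Z | y; Z -> z | Y y | y; Y -> z y | Start y Y | Start y | z Z | z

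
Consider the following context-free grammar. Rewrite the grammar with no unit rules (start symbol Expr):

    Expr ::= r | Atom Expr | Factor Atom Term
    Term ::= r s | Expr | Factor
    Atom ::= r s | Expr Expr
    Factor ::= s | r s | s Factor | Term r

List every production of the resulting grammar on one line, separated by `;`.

Expr ::= r | Atom Expr | Factor Atom Term; Term ::= r s | s | s Factor | Term r | r | Atom Expr | Factor Atom Term; Atom ::= r s | Expr Expr; Factor ::= s | r s | s Factor | Term r

Unit pairs: Term ⇒* {Expr, Factor}.
Replace each nonterminal's rules with the union of the non-unit rules of every nonterminal it unit-derives.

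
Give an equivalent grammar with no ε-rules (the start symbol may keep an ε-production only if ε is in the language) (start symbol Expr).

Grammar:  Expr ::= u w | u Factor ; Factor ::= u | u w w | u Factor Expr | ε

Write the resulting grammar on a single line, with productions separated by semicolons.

Nullable set = {Factor}.
ε ∉ L(G), so no ε-production is kept.
Add the nullable-subset variants: Expr → u Factor gives u Factor | u. Factor → u Factor Expr gives u Factor Expr | u Expr.

Expr ::= u w | u Factor | u; Factor ::= u | u w w | u Factor Expr | u Expr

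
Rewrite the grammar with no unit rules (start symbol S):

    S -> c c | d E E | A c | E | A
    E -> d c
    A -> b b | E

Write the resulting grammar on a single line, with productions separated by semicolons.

Unit pairs: A ⇒* {E}; S ⇒* {A, E}.
For each unit pair (A, B), copy every non-unit production of B to A, then drop all unit productions.

S -> d c | c c | d E E | A c | b b; E -> d c; A -> d c | b b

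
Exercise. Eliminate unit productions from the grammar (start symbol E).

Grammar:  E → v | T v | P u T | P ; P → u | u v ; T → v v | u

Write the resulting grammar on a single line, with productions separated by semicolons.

E → v | T v | P u T | u | u v; P → u | u v; T → v v | u

Unit pairs: E ⇒* {P}.
Replace each nonterminal's rules with the union of the non-unit rules of every nonterminal it unit-derives.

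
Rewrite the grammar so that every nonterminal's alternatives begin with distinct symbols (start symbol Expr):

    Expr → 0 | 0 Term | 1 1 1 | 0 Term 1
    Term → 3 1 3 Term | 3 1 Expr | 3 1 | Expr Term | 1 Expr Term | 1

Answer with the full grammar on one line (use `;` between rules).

Expr → 1 1 1 | 0 Expr1; Term → Expr Term | 3 1 Term1 | 1 Term2; Expr1 → ε | Term Expr11; Term1 → 3 Term | Expr | ε; Term2 → Expr Term | ε; Expr11 → ε | 1

Expr has alternatives sharing prefix '0': factor to Expr → 0 Expr1 with Expr1 → ε | Term | Term 1.
Term has alternatives sharing prefix '3 1': factor to Term → 3 1 Term1 with Term1 → 3 Term | Expr | ε.
Term has alternatives sharing prefix '1': factor to Term → 1 Term2 with Term2 → Expr Term | ε.
Expr1 has alternatives sharing prefix 'Term': factor to Expr1 → Term Expr11 with Expr11 → ε | 1.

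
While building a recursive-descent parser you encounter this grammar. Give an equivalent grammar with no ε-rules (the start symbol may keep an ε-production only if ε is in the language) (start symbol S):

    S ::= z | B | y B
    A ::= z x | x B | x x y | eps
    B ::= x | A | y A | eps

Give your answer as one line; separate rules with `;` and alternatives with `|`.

S ::= z | B | y B | y | ε; A ::= z x | x B | x | x x y; B ::= x | A | y A | y

Nullable set = {A, B, S}.
ε ∈ L(G) since S is nullable, so keep S → ε.
Add the nullable-subset variants: S → y B gives y B | y. A → x B gives x B | x. B → y A gives y A | y.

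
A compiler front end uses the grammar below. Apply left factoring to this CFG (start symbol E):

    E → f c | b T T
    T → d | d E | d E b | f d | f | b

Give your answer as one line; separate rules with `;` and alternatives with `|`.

T has alternatives sharing prefix 'd': factor to T → d T' with T' → ε | E | E b.
T has alternatives sharing prefix 'f': factor to T → f T'' with T'' → d | ε.
T' has alternatives sharing prefix 'E': factor to T' → E T''' with T''' → ε | b.

E → f c | b T T; T → b | d T' | f T''; T' → ε | E T'''; T'' → d | ε; T''' → ε | b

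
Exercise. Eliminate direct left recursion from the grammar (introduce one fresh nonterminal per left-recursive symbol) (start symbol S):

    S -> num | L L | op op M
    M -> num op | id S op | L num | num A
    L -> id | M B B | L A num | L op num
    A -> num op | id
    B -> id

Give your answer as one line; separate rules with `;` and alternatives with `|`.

Left recursion appears on L.
For L: α = {A num, op num}, β = {id, M B B}. Rewrite as L → β L' and L' → α L' | ε.

S -> num | L L | op op M; M -> num op | id S op | L num | num A; L -> id L' | M B B L'; A -> num op | id; B -> id; L' -> A num L' | op num L' | ε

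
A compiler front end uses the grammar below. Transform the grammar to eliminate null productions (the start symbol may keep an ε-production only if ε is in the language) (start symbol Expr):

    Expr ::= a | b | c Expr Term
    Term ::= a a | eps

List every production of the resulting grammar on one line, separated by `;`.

Expr ::= a | b | c Expr Term | c Expr; Term ::= a a

Nullable set = {Term}.
ε ∉ L(G), so no ε-production is kept.
For each production, add variants omitting each subset of nullable occurrences: Expr → c Expr Term gives c Expr Term | c Expr.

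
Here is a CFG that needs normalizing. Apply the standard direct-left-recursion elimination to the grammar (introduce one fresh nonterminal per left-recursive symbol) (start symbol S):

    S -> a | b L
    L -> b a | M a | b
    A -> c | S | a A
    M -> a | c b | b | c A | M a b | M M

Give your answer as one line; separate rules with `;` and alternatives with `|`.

Directly left-recursive nonterminal: M.
For M: α = {a b, M}, β = {a, c b, b, c A}. Rewrite as M → β M' and M' → α M' | ε.

S -> a | b L; L -> b a | M a | b; A -> c | S | a A; M -> a M' | c b M' | b M' | c A M'; M' -> a b M' | M M' | ε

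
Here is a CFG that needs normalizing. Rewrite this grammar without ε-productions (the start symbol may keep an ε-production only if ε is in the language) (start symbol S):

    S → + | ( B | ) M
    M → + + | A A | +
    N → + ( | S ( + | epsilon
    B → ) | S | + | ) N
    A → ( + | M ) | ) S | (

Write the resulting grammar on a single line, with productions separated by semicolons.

S → + | ( B | ) M; M → + + | A A | +; N → + ( | S ( +; B → ) | S | + | ) N; A → ( + | M ) | ) S | (

The nullable symbols are {N}.
ε ∉ L(G), so no ε-production is kept.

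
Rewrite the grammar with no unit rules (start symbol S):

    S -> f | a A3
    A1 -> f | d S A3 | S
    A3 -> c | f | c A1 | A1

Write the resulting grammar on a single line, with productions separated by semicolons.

S -> f | a A3; A1 -> f | d S A3 | a A3; A3 -> f | d S A3 | a A3 | c | c A1

Unit pairs: A1 ⇒* {S}; A3 ⇒* {A1, S}.
For every A with A ⇒* B via unit rules, add B's non-unit alternatives to A; then delete every rule of the form X → Y.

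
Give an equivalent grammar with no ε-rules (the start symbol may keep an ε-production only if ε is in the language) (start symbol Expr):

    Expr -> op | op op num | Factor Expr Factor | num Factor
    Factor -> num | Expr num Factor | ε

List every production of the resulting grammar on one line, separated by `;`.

Expr -> op | op op num | Factor Expr Factor | Factor Expr | Expr Factor | num Factor | num; Factor -> num | Expr num Factor | Expr num

The nullable symbols are {Factor}.
ε ∉ L(G), so no ε-production is kept.
Expand every rule over subsets of its nullable positions: Expr → Factor Expr Factor gives Factor Expr Factor | Factor Expr | Expr Factor. Expr → num Factor gives num Factor | num. Factor → Expr num Factor gives Expr num Factor | Expr num.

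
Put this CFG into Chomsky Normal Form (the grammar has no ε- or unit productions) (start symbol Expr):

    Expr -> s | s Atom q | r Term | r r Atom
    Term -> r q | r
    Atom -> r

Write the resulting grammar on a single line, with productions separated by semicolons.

Expr -> s | X1 Y1 | X3 Term | X3 Y2; Term -> X3 X2 | r; Atom -> r; X1 -> s; X2 -> q; X3 -> r; Y1 -> Atom X2; Y2 -> X3 Atom

Introduce a nonterminal for each terminal appearing in a rule of length ≥ 2: X1 → s, X2 → q, X3 → r.
Binarize each right-hand side of length ≥ 3 by chaining fresh nonterminals (Y1, Y2, …): affected rules were Expr → X1 Atom X2; Expr → X3 X3 Atom.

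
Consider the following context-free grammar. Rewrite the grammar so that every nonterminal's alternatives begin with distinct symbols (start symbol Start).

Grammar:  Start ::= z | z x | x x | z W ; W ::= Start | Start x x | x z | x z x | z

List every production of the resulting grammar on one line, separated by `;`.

Start has alternatives sharing prefix 'z': factor to Start → z Start1 with Start1 → ε | x | W.
W has alternatives sharing prefix 'x z': factor to W → x z W1 with W1 → ε | x.
W has alternatives sharing prefix 'Start': factor to W → Start W2 with W2 → ε | x x.

Start ::= x x | z Start1; W ::= z | x z W1 | Start W2; Start1 ::= ε | x | W; W1 ::= ε | x; W2 ::= ε | x x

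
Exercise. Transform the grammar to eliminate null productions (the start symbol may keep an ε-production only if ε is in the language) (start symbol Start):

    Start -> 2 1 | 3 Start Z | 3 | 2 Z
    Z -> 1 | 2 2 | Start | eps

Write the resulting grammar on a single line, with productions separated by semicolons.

The nullable symbols are {Z}.
ε ∉ L(G), so no ε-production is kept.
Add the nullable-subset variants: Start → 3 Start Z gives 3 Start Z | 3 Start. Start → 2 Z gives 2 Z | 2.

Start -> 2 1 | 3 Start Z | 3 Start | 3 | 2 Z | 2; Z -> 1 | 2 2 | Start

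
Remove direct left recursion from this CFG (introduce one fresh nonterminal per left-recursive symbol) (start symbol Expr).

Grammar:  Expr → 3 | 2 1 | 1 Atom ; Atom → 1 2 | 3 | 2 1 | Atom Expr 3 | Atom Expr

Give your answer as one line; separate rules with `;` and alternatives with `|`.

Expr → 3 | 2 1 | 1 Atom; Atom → 1 2 Atom1 | 3 Atom1 | 2 1 Atom1; Atom1 → Expr 3 Atom1 | Expr Atom1 | ε

Atom is directly left-recursive.
For Atom: α = {Expr 3, Expr}, β = {1 2, 3, 2 1}. Rewrite as Atom → β Atom1 and Atom1 → α Atom1 | ε.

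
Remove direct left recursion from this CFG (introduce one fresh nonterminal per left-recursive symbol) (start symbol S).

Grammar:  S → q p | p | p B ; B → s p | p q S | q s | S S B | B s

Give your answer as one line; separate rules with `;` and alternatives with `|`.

Directly left-recursive nonterminal: B.
For B: α = {s}, β = {s p, p q S, q s, S S B}. Rewrite as B → β B' and B' → α B' | ε.

S → q p | p | p B; B → s p B' | p q S B' | q s B' | S S B B'; B' → s B' | ε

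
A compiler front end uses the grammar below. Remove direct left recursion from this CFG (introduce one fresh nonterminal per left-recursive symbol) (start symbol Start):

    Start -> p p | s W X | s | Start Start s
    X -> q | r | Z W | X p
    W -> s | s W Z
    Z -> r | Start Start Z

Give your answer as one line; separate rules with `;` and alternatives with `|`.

Left recursion appears on Start, X.
For Start: α = {Start s}, β = {p p, s W X, s}. Rewrite as Start → β Start1 and Start1 → α Start1 | ε.
For X: α = {p}, β = {q, r, Z W}. Rewrite as X → β X1 and X1 → α X1 | ε.

Start -> p p Start1 | s W X Start1 | s Start1; X -> q X1 | r X1 | Z W X1; W -> s | s W Z; Z -> r | Start Start Z; Start1 -> Start s Start1 | ε; X1 -> p X1 | ε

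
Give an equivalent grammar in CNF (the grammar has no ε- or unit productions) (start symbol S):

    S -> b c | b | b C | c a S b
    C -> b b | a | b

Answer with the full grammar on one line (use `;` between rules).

Introduce a nonterminal for each terminal appearing in a rule of length ≥ 2: X1 → b, X2 → c, X3 → a.
Binarize each right-hand side of length ≥ 3 by chaining fresh nonterminals (Y1, Y2, …): affected rules were S → X2 X3 S X1.

S -> X1 X2 | b | X1 C | X2 Y1; C -> X1 X1 | a | b; X1 -> b; X2 -> c; X3 -> a; Y1 -> X3 Y2; Y2 -> S X1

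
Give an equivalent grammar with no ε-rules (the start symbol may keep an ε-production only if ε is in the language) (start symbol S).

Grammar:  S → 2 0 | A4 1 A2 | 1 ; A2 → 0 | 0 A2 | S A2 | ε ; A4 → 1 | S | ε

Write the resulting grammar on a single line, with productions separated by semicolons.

S → 2 0 | A4 1 A2 | A4 1 | 1 A2 | 1; A2 → 0 | 0 A2 | S A2 | S; A4 → 1 | S

The nullable symbols are {A2, A4}.
ε ∉ L(G), so no ε-production is kept.
Add the nullable-subset variants: S → A4 1 A2 gives A4 1 A2 | A4 1 | 1 A2 | 1. A2 → S A2 gives S A2 | S.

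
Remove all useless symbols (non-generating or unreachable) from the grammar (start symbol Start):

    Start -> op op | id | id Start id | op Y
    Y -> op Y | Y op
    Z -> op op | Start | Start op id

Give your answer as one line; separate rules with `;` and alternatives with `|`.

Generating nonterminals: {Start, Z}.
Reachable from Start after that: {Start}.
Removed useless symbols: {Y, Z} and every production mentioning them.

Start -> op op | id | id Start id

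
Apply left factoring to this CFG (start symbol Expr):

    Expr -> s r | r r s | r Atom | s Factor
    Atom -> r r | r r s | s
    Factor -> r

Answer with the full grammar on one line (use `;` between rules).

Expr -> s Expr1 | r Expr2; Atom -> s | r r Atom1; Factor -> r; Expr1 -> r | Factor; Expr2 -> r s | Atom; Atom1 -> eps | s

Expr has alternatives sharing prefix 's': factor to Expr → s Expr1 with Expr1 → r | Factor.
Expr has alternatives sharing prefix 'r': factor to Expr → r Expr2 with Expr2 → r s | Atom.
Atom has alternatives sharing prefix 'r r': factor to Atom → r r Atom1 with Atom1 → ε | s.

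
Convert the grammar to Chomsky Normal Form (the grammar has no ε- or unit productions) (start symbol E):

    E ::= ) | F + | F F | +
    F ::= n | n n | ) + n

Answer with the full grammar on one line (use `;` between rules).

Introduce a nonterminal for each terminal appearing in a rule of length ≥ 2: X1 → +, X2 → n, X3 → ).
Binarize each right-hand side of length ≥ 3 by chaining fresh nonterminals (Y1, Y2, …): affected rules were F → X3 X1 X2.

E ::= ) | F X1 | F F | +; F ::= n | X2 X2 | X3 Y1; X1 ::= +; X2 ::= n; X3 ::= ); Y1 ::= X1 X2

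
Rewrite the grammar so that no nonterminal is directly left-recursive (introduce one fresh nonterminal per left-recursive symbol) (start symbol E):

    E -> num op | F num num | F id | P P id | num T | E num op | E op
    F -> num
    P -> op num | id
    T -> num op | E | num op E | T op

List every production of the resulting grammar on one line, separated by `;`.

E -> num op E' | F num num E' | F id E' | P P id E' | num T E'; F -> num; P -> op num | id; T -> num op T' | E T' | num op E T'; E' -> num op E' | op E' | ε; T' -> op T' | ε

Left recursion appears on E, T.
For E: α = {num op, op}, β = {num op, F num num, F id, P P id, num T}. Rewrite as E → β E' and E' → α E' | ε.
For T: α = {op}, β = {num op, E, num op E}. Rewrite as T → β T' and T' → α T' | ε.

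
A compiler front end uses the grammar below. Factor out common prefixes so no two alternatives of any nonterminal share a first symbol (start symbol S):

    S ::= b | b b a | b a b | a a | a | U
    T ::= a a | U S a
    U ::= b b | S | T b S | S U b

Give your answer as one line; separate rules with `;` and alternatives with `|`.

S has alternatives sharing prefix 'b': factor to S → b S' with S' → ε | b a | a b.
S has alternatives sharing prefix 'a': factor to S → a S'' with S'' → a | ε.
U has alternatives sharing prefix 'S': factor to U → S U' with U' → ε | U b.

S ::= U | b S' | a S''; T ::= a a | U S a; U ::= b b | T b S | S U'; S' ::= epsilon | b a | a b; S'' ::= a | epsilon; U' ::= epsilon | U b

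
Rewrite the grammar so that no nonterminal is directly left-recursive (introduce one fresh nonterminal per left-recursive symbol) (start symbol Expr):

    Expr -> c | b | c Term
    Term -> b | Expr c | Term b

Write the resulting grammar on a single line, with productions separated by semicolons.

Left recursion appears on Term.
For Term: α = {b}, β = {b, Expr c}. Rewrite as Term → β Term1 and Term1 → α Term1 | ε.

Expr -> c | b | c Term; Term -> b Term1 | Expr c Term1; Term1 -> b Term1 | ε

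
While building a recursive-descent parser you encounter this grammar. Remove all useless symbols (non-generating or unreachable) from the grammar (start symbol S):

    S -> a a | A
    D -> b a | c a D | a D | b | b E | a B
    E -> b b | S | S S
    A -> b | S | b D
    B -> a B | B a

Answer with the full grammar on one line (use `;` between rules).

S -> a a | A; D -> b a | c a D | a D | b | b E; E -> b b | S | S S; A -> b | S | b D

Generating nonterminals: {A, D, E, S}.
Reachable from S after that: {A, D, E, S}.
Removed useless symbols: {B} and every production mentioning them.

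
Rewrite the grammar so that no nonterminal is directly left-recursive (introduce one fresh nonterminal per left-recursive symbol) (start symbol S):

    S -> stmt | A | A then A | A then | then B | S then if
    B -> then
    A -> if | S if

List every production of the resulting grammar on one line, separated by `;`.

S is directly left-recursive.
For S: α = {then if}, β = {stmt, A, A then A, A then, then B}. Rewrite as S → β S' and S' → α S' | ε.

S -> stmt S' | A S' | A then A S' | A then S' | then B S'; B -> then; A -> if | S if; S' -> then if S' | ε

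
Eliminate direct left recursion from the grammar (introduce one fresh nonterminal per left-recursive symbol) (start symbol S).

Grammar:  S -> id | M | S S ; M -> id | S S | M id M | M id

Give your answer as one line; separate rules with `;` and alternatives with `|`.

Left recursion appears on S, M.
For S: α = {S}, β = {id, M}. Rewrite as S → β S' and S' → α S' | ε.
For M: α = {id M, id}, β = {id, S S}. Rewrite as M → β M' and M' → α M' | ε.

S -> id S' | M S'; M -> id M' | S S M'; S' -> S S' | ε; M' -> id M M' | id M' | ε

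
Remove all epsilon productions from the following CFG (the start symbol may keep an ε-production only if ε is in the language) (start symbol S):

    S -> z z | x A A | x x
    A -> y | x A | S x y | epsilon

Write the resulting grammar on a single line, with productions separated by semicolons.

S -> z z | x A A | x A | x | x x; A -> y | x A | x | S x y

Nullable nonterminals: {A}.
ε ∉ L(G), so no ε-production is kept.
For each production, add variants omitting each subset of nullable occurrences: S → x A A gives x A A | x A | x. A → x A gives x A | x.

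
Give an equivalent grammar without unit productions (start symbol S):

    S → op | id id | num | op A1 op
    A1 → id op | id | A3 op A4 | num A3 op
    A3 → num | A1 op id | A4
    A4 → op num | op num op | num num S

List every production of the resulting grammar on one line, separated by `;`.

S → op | id id | num | op A1 op; A1 → id op | id | A3 op A4 | num A3 op; A3 → op num | op num op | num num S | num | A1 op id; A4 → op num | op num op | num num S

Unit pairs: A3 ⇒* {A4}.
For each unit pair (A, B), copy every non-unit production of B to A, then drop all unit productions.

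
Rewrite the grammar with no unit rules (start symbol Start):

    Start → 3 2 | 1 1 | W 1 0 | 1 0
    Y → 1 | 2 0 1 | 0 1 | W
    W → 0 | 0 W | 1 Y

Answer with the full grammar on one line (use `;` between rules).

Unit pairs: Y ⇒* {W}.
For each unit pair (A, B), copy every non-unit production of B to A, then drop all unit productions.

Start → 3 2 | 1 1 | W 1 0 | 1 0; Y → 0 | 0 W | 1 Y | 1 | 2 0 1 | 0 1; W → 0 | 0 W | 1 Y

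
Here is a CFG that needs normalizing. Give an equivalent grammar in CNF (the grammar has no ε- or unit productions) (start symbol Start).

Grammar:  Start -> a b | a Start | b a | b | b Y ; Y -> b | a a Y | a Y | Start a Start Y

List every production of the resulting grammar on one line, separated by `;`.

Start -> X1 X2 | X1 Start | X2 X1 | b | X2 Y; Y -> b | X1 Y1 | X1 Y | Start Y2; X1 -> a; X2 -> b; Y1 -> X1 Y; Y2 -> X1 Y3; Y3 -> Start Y

Introduce a nonterminal for each terminal appearing in a rule of length ≥ 2: X1 → a, X2 → b.
Binarize each right-hand side of length ≥ 3 by chaining fresh nonterminals (Y1, Y2, …): affected rules were Y → X1 X1 Y; Y → Start X1 Start Y.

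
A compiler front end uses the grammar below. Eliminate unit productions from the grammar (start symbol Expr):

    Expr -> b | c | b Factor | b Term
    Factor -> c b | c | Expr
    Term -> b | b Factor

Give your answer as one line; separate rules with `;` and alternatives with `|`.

Expr -> b | c | b Factor | b Term; Factor -> c b | c | b | b Factor | b Term; Term -> b | b Factor

Unit pairs: Factor ⇒* {Expr}.
For each unit pair (A, B), copy every non-unit production of B to A, then drop all unit productions.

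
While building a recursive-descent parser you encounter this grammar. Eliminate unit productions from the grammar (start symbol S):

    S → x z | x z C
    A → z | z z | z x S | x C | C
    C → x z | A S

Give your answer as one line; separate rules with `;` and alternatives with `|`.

S → x z | x z C; A → x z | A S | z | z z | z x S | x C; C → x z | A S

Unit pairs: A ⇒* {C}.
Replace each nonterminal's rules with the union of the non-unit rules of every nonterminal it unit-derives.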